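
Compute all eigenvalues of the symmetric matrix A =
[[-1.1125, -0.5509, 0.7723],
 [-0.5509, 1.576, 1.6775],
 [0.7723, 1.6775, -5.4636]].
sigma(A) ≈ {-6, -1, 2}

A is real symmetric, so its spectrum consists of real eigenvalues. Expanding the characteristic polynomial of the displayed matrix gives
  det(λ I - A) = p(λ) = λ^3 + (5)λ^2 + (-8)λ + (-12).
Solving p(λ) = 0 yields eigenvalues ≈ -6, -1, 2. (A is shown rounded to 4 decimals, so these recover the underlying integer eigenvalues to within that precision.)
Verification: the trace of A = -5 equals the sum of eigenvalues -5, and det(A) ≈ 12.0006 matches the eigenvalue product 12.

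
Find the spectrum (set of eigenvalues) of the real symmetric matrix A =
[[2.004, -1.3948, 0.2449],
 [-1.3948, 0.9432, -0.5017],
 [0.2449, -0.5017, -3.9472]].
sigma(A) ≈ {-4, 0, 3}

A is real symmetric, so its spectrum consists of real eigenvalues. Expanding the characteristic polynomial of the displayed matrix gives
  det(λ I - A) = p(λ) = λ^3 + (1)λ^2 + (-12)λ + (0).
Solving p(λ) = 0 yields eigenvalues ≈ -4, 0, 3. (A is shown rounded to 4 decimals, so these recover the underlying integer eigenvalues to within that precision.)
Verification: the trace of A = -1 equals the sum of eigenvalues -1, and det(A) ≈ 0.0000 matches the eigenvalue product 0.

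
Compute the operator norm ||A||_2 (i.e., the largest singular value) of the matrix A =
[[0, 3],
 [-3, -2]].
||A||_2 = sqrt((22 + sqrt(160))/2) ≈ 4.1623 (= sqrt(largest eigenvalue of A^T A))

||A||_2 = sigma_max(A) = sqrt(lambda_max(A^T A)). Form the symmetric matrix M = A^T A =
[[9, 6],
 [6, 13]].
Its characteristic polynomial (trace, determinant of M give the coefficients) is
  p(λ) = det(λ I - M) = λ^2 - 22λ + 81.
For λ^2 - 22λ + 81 the discriminant is 160. It is nonnegative but not a perfect square, so the roots are real and irrational: λ = (22 ± sqrt(160))/2 ≈ 17.3246, 4.6754.
So the eigenvalues of A^T A are ≈ 4.6754, 17.3246 (all ≥ 0, as they must be for A^T A). The largest is λ_max = (22 + sqrt(160))/2 ≈ 17.3246, hence ||A||_2 = sqrt(λ_max) = sqrt((22 + sqrt(160))/2) ≈ 4.1623.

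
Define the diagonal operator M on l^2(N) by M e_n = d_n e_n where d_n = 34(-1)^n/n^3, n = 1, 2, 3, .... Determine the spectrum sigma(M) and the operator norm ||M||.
sigma(M) = {34(-1)^n/n^3 : n ≥ 1} ∪ {0}; ||M|| = 34

A bounded diagonal operator on l^2 with diagonal entries d_n has spectrum equal to the closure of {d_n : n ≥ 1}: every d_n is an eigenvalue (with eigenvector e_n), so {d_n} ⊂ sigma(M); the spectrum is closed, so its closure is too; and for lambda not in the closure, (M - lambda I) has bounded inverse (the diagonal entries 1/(d_n - lambda) are bounded). For our sequence d_n = 34(-1)^n/n^3, n = 1, 2, 3, ...:
  - {d_n} = {34(-1)^n/n^3 : n ≥ 1}; the only limit point is 0
  - closure = {34(-1)^n/n^3 : n ≥ 1} ∪ {0}
For the norm: a diagonal operator has ||M|| = sup_n |d_n|. Here |d_n| = 34/n^3 is decreasing, so sup_n |d_n| = |d_1| = 34. So ||M|| = 34.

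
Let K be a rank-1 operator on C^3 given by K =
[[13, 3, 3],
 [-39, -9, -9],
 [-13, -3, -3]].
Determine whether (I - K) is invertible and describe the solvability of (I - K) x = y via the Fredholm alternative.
(I - K) is singular (det(I - K) = 0, i.e. 1 ∈ sigma(K)). (I - K) x = y is solvable iff y ⊥ ker((I - K)^*) = span{(13, 3, 3)}, i.e. iff 13y_1 + 3y_2 + 3y_3 = 0. When solvable, the solutions are x = y + c·(1, -3, -1), c arbitrary (ker(I - K) = span{(1, -3, -1)}, dimension 1).

K has rank 1, so it is an outer product K = u v^T: every row of K is a multiple of one row vector. Reading off the entries, u = (1, -3, -1) and v = (13, 3, 3) (row i of K equals u_i·v^T). A rank-one matrix u v^T satisfies K u = u (v·u) and kills the (2)-dimensional subspace v^⊥, so its characteristic polynomial is lambda^2 (lambda - v·u) with v·u = tr K = 1. Hence the eigenvalues of I - K are 1 (multiplicity 2) and 1 - (1) = 0, so det(I - K) = 0. (Direct check: I - K =
[[-12, -3, -3],
 [39, 10, 9],
 [13, 3, 4]]
has determinant 0.) So 1 is an eigenvalue of K and (I - K) is not invertible. The finite-dimensional Fredholm alternative says: either (I - K) is invertible, or ker(I - K) ≠ {0} and then range(I - K) = ker((I - K)^*)^⊥, with dim ker(I - K) = dim ker((I - K)^*). We are in the second case, so we need both kernels. Kernel of I - K: (I - K) u = u - u (v·u) = u - u = 0, so ker(I - K) = span{u} = span{(1, -3, -1)} (it is exactly 1-dimensional because rank(I - K) = 2). Kernel of the adjoint: K is real, so (I - K)^* = I - K^T = I - v u^T, and (I - v u^T) v = v - v (u·v) = 0; hence ker((I - K)^*) = span{v} = span{(13, 3, 3)}. Therefore (I - K) x = y is solvable iff <y, v> = 0, i.e. iff 13y_1 + 3y_2 + 3y_3 = 0. When this holds, K y = u (v·y) = 0, so (I - K) y = y and x = y is a particular solution; the full solution set is the line x = y + c·u = y + c·(1, -3, -1), c ∈ C.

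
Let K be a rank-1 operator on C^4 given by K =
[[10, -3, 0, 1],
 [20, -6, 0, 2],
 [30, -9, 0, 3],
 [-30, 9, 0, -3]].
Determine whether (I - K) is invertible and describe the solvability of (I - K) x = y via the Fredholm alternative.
(I - K) is singular (det(I - K) = 0, i.e. 1 ∈ sigma(K)). (I - K) x = y is solvable iff y ⊥ ker((I - K)^*) = span{(10, -3, 0, 1)}, i.e. iff 10y_1 - 3y_2 + y_4 = 0. When solvable, the solutions are x = y + c·(1, 2, 3, -3), c arbitrary (ker(I - K) = span{(1, 2, 3, -3)}, dimension 1).

K has rank 1, so it is an outer product K = u v^T: every row of K is a multiple of one row vector. Reading off the entries, u = (1, 2, 3, -3) and v = (10, -3, 0, 1) (row i of K equals u_i·v^T). A rank-one matrix u v^T satisfies K u = u (v·u) and kills the (3)-dimensional subspace v^⊥, so its characteristic polynomial is lambda^3 (lambda - v·u) with v·u = tr K = 1. Hence the eigenvalues of I - K are 1 (multiplicity 3) and 1 - (1) = 0, so det(I - K) = 0. (Direct check: I - K =
[[-9, 3, 0, -1],
 [-20, 7, 0, -2],
 [-30, 9, 1, -3],
 [30, -9, 0, 4]]
has determinant 0.) So 1 is an eigenvalue of K and (I - K) is not invertible. The finite-dimensional Fredholm alternative says: either (I - K) is invertible, or ker(I - K) ≠ {0} and then range(I - K) = ker((I - K)^*)^⊥, with dim ker(I - K) = dim ker((I - K)^*). We are in the second case, so we need both kernels. Kernel of I - K: (I - K) u = u - u (v·u) = u - u = 0, so ker(I - K) = span{u} = span{(1, 2, 3, -3)} (it is exactly 1-dimensional because rank(I - K) = 3). Kernel of the adjoint: K is real, so (I - K)^* = I - K^T = I - v u^T, and (I - v u^T) v = v - v (u·v) = 0; hence ker((I - K)^*) = span{v} = span{(10, -3, 0, 1)}. Therefore (I - K) x = y is solvable iff <y, v> = 0, i.e. iff 10y_1 - 3y_2 + y_4 = 0. When this holds, K y = u (v·y) = 0, so (I - K) y = y and x = y is a particular solution; the full solution set is the line x = y + c·u = y + c·(1, 2, 3, -3), c ∈ C.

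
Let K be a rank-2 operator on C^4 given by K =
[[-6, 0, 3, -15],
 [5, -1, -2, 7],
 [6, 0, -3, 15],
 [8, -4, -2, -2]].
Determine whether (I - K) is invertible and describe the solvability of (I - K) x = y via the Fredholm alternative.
(I - K) is invertible (det(I - K) = 220 ≠ 0), so for every y in C^4 the equation (I - K) x = y has a unique solution.

K has rank 2 and factors as K = U V^T = u1 v1^T + u2 v2^T with u1 = (-3, 1, 3, -2), v1 = (-1, 1, 0, 3), u2 = (3, -2, -3, -2), v2 = (-3, 1, 1, -2) (multiplying out reproduces the displayed K). The nonzero eigenvalues of U V^T coincide with those of the 2 x 2 matrix G = V^T U = [[v1·u1, v1·u2], [v2·u1, v2·u2]] = [[-2, -11], [17, -10]], and by the Sylvester determinant identity det(I_4 - U V^T) = det(I_2 - V^T U) = det([[3, 11], [-17, 11]]) = (3)(11) - (11)(-17) = 220. (Direct check: I - K =
[[7, 0, -3, 15],
 [-5, 2, 2, -7],
 [-6, 0, 4, -15],
 [-8, 4, 2, 3]]
has determinant 220.) The finite-dimensional Fredholm alternative says: either (I - K) is invertible, or ker(I - K) ≠ {0} and then range(I - K) = ker((I - K)^*)^⊥, with dim ker(I - K) = dim ker((I - K)^*). Since det(I - K) ≠ 0, 1 is not an eigenvalue of K and ker(I - K) = {0}, so we are in the first case: for every y there is a unique x = (I - K)^(-1) y. (Explicitly, by the Woodbury identity, (I - U V^T)^(-1) = I + U (I_2 - G)^(-1) V^T.)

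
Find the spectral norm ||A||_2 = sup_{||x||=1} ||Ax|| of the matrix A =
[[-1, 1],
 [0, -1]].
||A||_2 = sqrt((3 + sqrt(5))/2) ≈ 1.618 (= sqrt(largest eigenvalue of A^T A))

||A||_2 = sigma_max(A) = sqrt(lambda_max(A^T A)). Form the symmetric matrix M = A^T A =
[[1, -1],
 [-1, 2]].
Its characteristic polynomial (trace, determinant of M give the coefficients) is
  p(λ) = det(λ I - M) = λ^2 - 3λ + 1.
For λ^2 - 3λ + 1 the discriminant is 5. It is nonnegative but not a perfect square, so the roots are real and irrational: λ = (3 ± sqrt(5))/2 ≈ 2.618, 0.382.
So the eigenvalues of A^T A are ≈ 0.382, 2.618 (all ≥ 0, as they must be for A^T A). The largest is λ_max = (3 + sqrt(5))/2 ≈ 2.618, hence ||A||_2 = sqrt(λ_max) = sqrt((3 + sqrt(5))/2) ≈ 1.618.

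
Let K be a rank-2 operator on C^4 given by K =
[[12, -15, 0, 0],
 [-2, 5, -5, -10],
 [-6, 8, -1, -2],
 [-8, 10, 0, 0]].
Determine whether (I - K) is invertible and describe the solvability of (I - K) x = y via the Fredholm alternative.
(I - K) is invertible (det(I - K) = 138 ≠ 0), so for every y in C^4 the equation (I - K) x = y has a unique solution.

K has rank 2 and factors as K = U V^T = u1 v1^T + u2 v2^T with u1 = (-3, 3, 2, 2), v1 = (-2, 3, -1, -2), u2 = (-3, -2, 1, 2), v2 = (-2, 2, 1, 2) (multiplying out reproduces the displayed K). The nonzero eigenvalues of U V^T coincide with those of the 2 x 2 matrix G = V^T U = [[v1·u1, v1·u2], [v2·u1, v2·u2]] = [[9, -5], [18, 7]], and by the Sylvester determinant identity det(I_4 - U V^T) = det(I_2 - V^T U) = det([[-8, 5], [-18, -6]]) = (-8)(-6) - (5)(-18) = 138. (Direct check: I - K =
[[-11, 15, 0, 0],
 [2, -4, 5, 10],
 [6, -8, 2, 2],
 [8, -10, 0, 1]]
has determinant 138.) The finite-dimensional Fredholm alternative says: either (I - K) is invertible, or ker(I - K) ≠ {0} and then range(I - K) = ker((I - K)^*)^⊥, with dim ker(I - K) = dim ker((I - K)^*). Since det(I - K) ≠ 0, 1 is not an eigenvalue of K and ker(I - K) = {0}, so we are in the first case: for every y there is a unique x = (I - K)^(-1) y. (Explicitly, by the Woodbury identity, (I - U V^T)^(-1) = I + U (I_2 - G)^(-1) V^T.)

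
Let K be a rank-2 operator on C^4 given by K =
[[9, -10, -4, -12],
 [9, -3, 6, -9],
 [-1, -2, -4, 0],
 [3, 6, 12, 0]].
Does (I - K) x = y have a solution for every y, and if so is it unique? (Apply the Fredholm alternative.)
(I - K) is invertible (det(I - K) = 136 ≠ 0), so for every y in C^4 the equation (I - K) x = y has a unique solution.

K has rank 2 and factors as K = U V^T = u1 v1^T + u2 v2^T with u1 = (3, 0, 1, -3), v1 = (2, -3, -2, -3), u2 = (1, 3, -1, 3), v2 = (3, -1, 2, -3) (multiplying out reproduces the displayed K). The nonzero eigenvalues of U V^T coincide with those of the 2 x 2 matrix G = V^T U = [[v1·u1, v1·u2], [v2·u1, v2·u2]] = [[13, -14], [20, -11]], and by the Sylvester determinant identity det(I_4 - U V^T) = det(I_2 - V^T U) = det([[-12, 14], [-20, 12]]) = (-12)(12) - (14)(-20) = 136. (Direct check: I - K =
[[-8, 10, 4, 12],
 [-9, 4, -6, 9],
 [1, 2, 5, 0],
 [-3, -6, -12, 1]]
has determinant 136.) The finite-dimensional Fredholm alternative says: either (I - K) is invertible, or ker(I - K) ≠ {0} and then range(I - K) = ker((I - K)^*)^⊥, with dim ker(I - K) = dim ker((I - K)^*). Since det(I - K) ≠ 0, 1 is not an eigenvalue of K and ker(I - K) = {0}, so we are in the first case: for every y there is a unique x = (I - K)^(-1) y. (Explicitly, by the Woodbury identity, (I - U V^T)^(-1) = I + U (I_2 - G)^(-1) V^T.)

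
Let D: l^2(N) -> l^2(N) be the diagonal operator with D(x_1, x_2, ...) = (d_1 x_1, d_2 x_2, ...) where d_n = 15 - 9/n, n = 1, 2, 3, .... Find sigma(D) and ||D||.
sigma(D) = {15 - 9/n : n ≥ 1} ∪ {15}; ||D|| = 15

A bounded diagonal operator on l^2 with diagonal entries d_n has spectrum equal to the closure of {d_n : n ≥ 1}: every d_n is an eigenvalue (with eigenvector e_n), so {d_n} ⊂ sigma(D); the spectrum is closed, so its closure is too; and for lambda not in the closure, (D - lambda I) has bounded inverse (the diagonal entries 1/(d_n - lambda) are bounded). For our sequence d_n = 15 - 9/n, n = 1, 2, 3, ...:
  - {d_n} = {15 - 9/n : n ≥ 1}; the only limit point is 15
  - closure = {15 - 9/n : n ≥ 1} ∪ {15}
For the norm: a diagonal operator has ||D|| = sup_n |d_n|. Here d_n = 15 - 9/n increases monotonically from d_1 = 6 toward 15, with all terms in [6, 15); so sup_n |d_n| = 15 (the supremum is the limit, not attained). So ||D|| = 15.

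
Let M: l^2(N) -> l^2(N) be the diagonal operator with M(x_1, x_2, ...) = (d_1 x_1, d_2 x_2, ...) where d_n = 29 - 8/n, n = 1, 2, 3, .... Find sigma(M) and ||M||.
sigma(M) = {29 - 8/n : n ≥ 1} ∪ {29}; ||M|| = 29

A bounded diagonal operator on l^2 with diagonal entries d_n has spectrum equal to the closure of {d_n : n ≥ 1}: every d_n is an eigenvalue (with eigenvector e_n), so {d_n} ⊂ sigma(M); the spectrum is closed, so its closure is too; and for lambda not in the closure, (M - lambda I) has bounded inverse (the diagonal entries 1/(d_n - lambda) are bounded). For our sequence d_n = 29 - 8/n, n = 1, 2, 3, ...:
  - {d_n} = {29 - 8/n : n ≥ 1}; the only limit point is 29
  - closure = {29 - 8/n : n ≥ 1} ∪ {29}
For the norm: a diagonal operator has ||M|| = sup_n |d_n|. Here d_n = 29 - 8/n increases monotonically from d_1 = 21 toward 29, with all terms in [21, 29); so sup_n |d_n| = 29 (the supremum is the limit, not attained). So ||M|| = 29.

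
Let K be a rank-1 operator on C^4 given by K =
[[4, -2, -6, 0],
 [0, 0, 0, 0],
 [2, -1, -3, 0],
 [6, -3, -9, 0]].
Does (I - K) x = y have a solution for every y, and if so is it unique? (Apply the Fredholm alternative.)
(I - K) is singular (det(I - K) = 0, i.e. 1 ∈ sigma(K)). (I - K) x = y is solvable iff y ⊥ ker((I - K)^*) = span{(2, -1, -3, 0)}, i.e. iff 2y_1 - y_2 - 3y_3 = 0. When solvable, the solutions are x = y + c·(2, 0, 1, 3), c arbitrary (ker(I - K) = span{(2, 0, 1, 3)}, dimension 1).

K has rank 1, so it is an outer product K = u v^T: every row of K is a multiple of one row vector. Reading off the entries, u = (2, 0, 1, 3) and v = (2, -1, -3, 0) (row i of K equals u_i·v^T). A rank-one matrix u v^T satisfies K u = u (v·u) and kills the (3)-dimensional subspace v^⊥, so its characteristic polynomial is lambda^3 (lambda - v·u) with v·u = tr K = 1. Hence the eigenvalues of I - K are 1 (multiplicity 3) and 1 - (1) = 0, so det(I - K) = 0. (Direct check: I - K =
[[-3, 2, 6, 0],
 [0, 1, 0, 0],
 [-2, 1, 4, 0],
 [-6, 3, 9, 1]]
has determinant 0.) So 1 is an eigenvalue of K and (I - K) is not invertible. The finite-dimensional Fredholm alternative says: either (I - K) is invertible, or ker(I - K) ≠ {0} and then range(I - K) = ker((I - K)^*)^⊥, with dim ker(I - K) = dim ker((I - K)^*). We are in the second case, so we need both kernels. Kernel of I - K: (I - K) u = u - u (v·u) = u - u = 0, so ker(I - K) = span{u} = span{(2, 0, 1, 3)} (it is exactly 1-dimensional because rank(I - K) = 3). Kernel of the adjoint: K is real, so (I - K)^* = I - K^T = I - v u^T, and (I - v u^T) v = v - v (u·v) = 0; hence ker((I - K)^*) = span{v} = span{(2, -1, -3, 0)}. Therefore (I - K) x = y is solvable iff <y, v> = 0, i.e. iff 2y_1 - y_2 - 3y_3 = 0. When this holds, K y = u (v·y) = 0, so (I - K) y = y and x = y is a particular solution; the full solution set is the line x = y + c·u = y + c·(2, 0, 1, 3), c ∈ C.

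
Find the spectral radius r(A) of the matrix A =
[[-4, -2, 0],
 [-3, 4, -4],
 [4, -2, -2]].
r(A) = 6

The eigenvalues of A are the roots of its characteristic polynomial. With M = A (coefficients from the trace, the sum of principal 2x2 minors, and det A):
  p(λ) = det(λ I - M) = λ^3 + 2λ^2 - 30λ - 108.
By the rational root theorem any rational root is an integer divisor of 108. Testing λ = 6: p(6) = 216 + 72 - 180 - 108 = 0, so λ = 6 is a root. Dividing out (λ - 6) leaves p(λ) = (λ - 6)(λ^2 + 8λ + 18). For λ^2 + 8λ + 18 the discriminant is -8. It is negative, so the roots are the complex-conjugate pair λ = -4 ± (sqrt(8)/2) i ≈ -4 ± 1.4142i. For a conjugate pair the product of the roots equals the constant term, so |λ|^2 = 18 and |λ| = sqrt(18) ≈ 4.2426.
Thus the eigenvalues (to 4 decimals) are -4 ± 1.4142i (modulus 4.2426); 6 (modulus 6). The spectral radius is the largest modulus: r(A) = 6. (Cross-check: r(A) ≤ ||A||_2 ≈ 7.0828; equality holds whenever A is normal, though it can also hold for some non-normal A.)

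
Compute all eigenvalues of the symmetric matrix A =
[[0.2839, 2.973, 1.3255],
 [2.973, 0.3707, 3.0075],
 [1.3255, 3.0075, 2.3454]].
sigma(A) ≈ {-3, 0, 6}

A is real symmetric, so its spectrum consists of real eigenvalues. Expanding the characteristic polynomial of the displayed matrix gives
  det(λ I - A) = p(λ) = λ^3 + (-3)λ^2 + (-18)λ + (0).
Solving p(λ) = 0 yields eigenvalues ≈ -3, 0, 6. (A is shown rounded to 4 decimals, so these recover the underlying integer eigenvalues to within that precision.)
Verification: the trace of A = 3 equals the sum of eigenvalues 3, and det(A) ≈ 0.0007 matches the eigenvalue product 0.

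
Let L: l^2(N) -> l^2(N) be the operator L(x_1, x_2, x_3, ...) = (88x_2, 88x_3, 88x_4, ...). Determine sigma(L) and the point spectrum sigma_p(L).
sigma(L) = closed disk {z in C : |z| ≤ 88}; sigma_p(L) = open disk {z in C : |z| < 88}

Note L = 88·V where V is the unit left shift (V x)_k = x_{k+1}; so sigma(L) = 88·sigma(V) and ||L|| = 88||V||. ||L x||^2 = 7744sum_{k≥2} |x_k|^2 ≤ 7744||x||^2, with equality on {x : x_1 = 0}, so ||L|| = 88. For any lambda with |lambda| < 88, set r = lambda/88 (|r| < 1); the vector x = (1, r, r^2, ...) is in l^2 and satisfies L x = 88(r, r^2, ...) = lambda x, so lambda is an eigenvalue. On the boundary |lambda| = 88 the geometric series diverges, so no l^2 eigenvector exists, but these lambda lie in the approximate point spectrum. Hence sigma(L) is the closed disk of radius 88 and sigma_p(L) is the open disk.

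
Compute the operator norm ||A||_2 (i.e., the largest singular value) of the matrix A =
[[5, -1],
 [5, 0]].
||A||_2 = sqrt((51 + sqrt(2501))/2) ≈ 7.1067 (= sqrt(largest eigenvalue of A^T A))

||A||_2 = sigma_max(A) = sqrt(lambda_max(A^T A)). Form the symmetric matrix M = A^T A =
[[50, -5],
 [-5, 1]].
Its characteristic polynomial (trace, determinant of M give the coefficients) is
  p(λ) = det(λ I - M) = λ^2 - 51λ + 25.
For λ^2 - 51λ + 25 the discriminant is 2501. It is nonnegative but not a perfect square, so the roots are real and irrational: λ = (51 ± sqrt(2501))/2 ≈ 50.505, 0.495.
So the eigenvalues of A^T A are ≈ 0.495, 50.505 (all ≥ 0, as they must be for A^T A). The largest is λ_max = (51 + sqrt(2501))/2 ≈ 50.505, hence ||A||_2 = sqrt(λ_max) = sqrt((51 + sqrt(2501))/2) ≈ 7.1067.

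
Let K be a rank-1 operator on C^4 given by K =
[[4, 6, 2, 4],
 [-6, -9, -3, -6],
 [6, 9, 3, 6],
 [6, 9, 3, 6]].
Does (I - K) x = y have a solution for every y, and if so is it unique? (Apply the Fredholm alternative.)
(I - K) is invertible (det(I - K) = -3 ≠ 0), so for every y in C^4 the equation (I - K) x = y has a unique solution.

K has rank 1, so it is an outer product K = u v^T: every row of K is a multiple of one row vector. Reading off the entries, u = (2, -3, 3, 3) and v = (2, 3, 1, 2) (row i of K equals u_i·v^T). A rank-one matrix u v^T satisfies K u = u (v·u) and kills the (3)-dimensional subspace v^⊥, so its characteristic polynomial is lambda^3 (lambda - v·u) with v·u = tr K = 4. Hence the eigenvalues of I - K are 1 (multiplicity 3) and 1 - (4) = -3, so det(I - K) = -3. (Direct check: I - K =
[[-3, -6, -2, -4],
 [6, 10, 3, 6],
 [-6, -9, -2, -6],
 [-6, -9, -3, -5]]
has determinant -3.) The finite-dimensional Fredholm alternative says: either (I - K) is invertible, or ker(I - K) ≠ {0} and then range(I - K) = ker((I - K)^*)^⊥, with dim ker(I - K) = dim ker((I - K)^*). Since det(I - K) ≠ 0, 1 is not an eigenvalue of K and ker(I - K) = {0}, so we are in the first case: for every y there is a unique x = (I - K)^(-1) y. Explicitly, by the Sherman–Morrison formula, (I - u v^T)^(-1) = I + u v^T/(1 - v·u), i.e. (I - K)^(-1) = I + K/(-3).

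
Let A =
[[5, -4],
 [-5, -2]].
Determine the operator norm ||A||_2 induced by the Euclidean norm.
||A||_2 = sqrt((70 + sqrt(1300))/2) ≈ 7.282 (= sqrt(largest eigenvalue of A^T A))

||A||_2 = sigma_max(A) = sqrt(lambda_max(A^T A)). Form the symmetric matrix M = A^T A =
[[50, -10],
 [-10, 20]].
Its characteristic polynomial (trace, determinant of M give the coefficients) is
  p(λ) = det(λ I - M) = λ^2 - 70λ + 900.
For λ^2 - 70λ + 900 the discriminant is 1300. It is nonnegative but not a perfect square, so the roots are real and irrational: λ = (70 ± sqrt(1300))/2 ≈ 53.0278, 16.9722.
So the eigenvalues of A^T A are ≈ 16.9722, 53.0278 (all ≥ 0, as they must be for A^T A). The largest is λ_max = (70 + sqrt(1300))/2 ≈ 53.0278, hence ||A||_2 = sqrt(λ_max) = sqrt((70 + sqrt(1300))/2) ≈ 7.282.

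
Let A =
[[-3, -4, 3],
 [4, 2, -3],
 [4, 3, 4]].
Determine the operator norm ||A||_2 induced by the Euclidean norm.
||A||_2 ≈ 8.3206 (= sqrt(largest eigenvalue of A^T A))

||A||_2 = sigma_max(A) = sqrt(lambda_max(A^T A)). Form the symmetric matrix M = A^T A =
[[41, 32, -5],
 [32, 29, -6],
 [-5, -6, 34]].
Its characteristic polynomial (trace, sum of principal 2x2 minors, determinant of M give the coefficients) is
  p(λ) = det(λ I - M) = λ^3 - 104λ^2 + 2484λ - 5329.
No integer candidate from the rational root theorem (±divisors of 5329) is a root, so the roots are irrational. The cubic discriminant is Δ = 5465577541 > 0, so there are three distinct real roots. p(2) = -769 and p(3) = 1214 have opposite signs, so a root lies in (2, 3); Newton's method refines it to λ ≈ 2.3764. p(32) = 431 and p(33) = -676 have opposite signs, so a root lies in (32, 33); Newton's method refines it to λ ≈ 32.3908. p(69) = -568 and p(70) = 1951 have opposite signs, so a root lies in (69, 70); Newton's method refines it to λ ≈ 69.2329. Check (Vieta): the three roots sum to 104, matching tr M = 104.
So the eigenvalues of A^T A are ≈ 2.3764, 32.3908, 69.2329 (all ≥ 0, as they must be for A^T A). The largest is λ_max ≈ 69.2329, hence ||A||_2 = sqrt(λ_max) ≈ 8.3206.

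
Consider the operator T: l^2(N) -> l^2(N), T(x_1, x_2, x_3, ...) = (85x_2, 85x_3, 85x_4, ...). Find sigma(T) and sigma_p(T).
sigma(T) = closed disk {z in C : |z| ≤ 85}; sigma_p(T) = open disk {z in C : |z| < 85}

Note T = 85·V where V is the unit left shift (V x)_k = x_{k+1}; so sigma(T) = 85·sigma(V) and ||T|| = 85||V||. ||T x||^2 = 7225sum_{k≥2} |x_k|^2 ≤ 7225||x||^2, with equality on {x : x_1 = 0}, so ||T|| = 85. For any lambda with |lambda| < 85, set r = lambda/85 (|r| < 1); the vector x = (1, r, r^2, ...) is in l^2 and satisfies T x = 85(r, r^2, ...) = lambda x, so lambda is an eigenvalue. On the boundary |lambda| = 85 the geometric series diverges, so no l^2 eigenvector exists, but these lambda lie in the approximate point spectrum. Hence sigma(T) is the closed disk of radius 85 and sigma_p(T) is the open disk.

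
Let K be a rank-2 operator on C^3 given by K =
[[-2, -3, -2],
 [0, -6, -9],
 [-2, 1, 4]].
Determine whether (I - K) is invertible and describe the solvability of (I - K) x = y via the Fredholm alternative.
(I - K) is invertible (det(I - K) = -10 ≠ 0), so for every y in C^3 the equation (I - K) x = y has a unique solution.

K has rank 2 and factors as K = U V^T = u1 v1^T + u2 v2^T with u1 = (-1, 0, -1), v1 = (2, 3, 2), u2 = (0, 3, -2), v2 = (0, -2, -3) (multiplying out reproduces the displayed K). The nonzero eigenvalues of U V^T coincide with those of the 2 x 2 matrix G = V^T U = [[v1·u1, v1·u2], [v2·u1, v2·u2]] = [[-4, 5], [3, 0]], and by the Sylvester determinant identity det(I_3 - U V^T) = det(I_2 - V^T U) = det([[5, -5], [-3, 1]]) = (5)(1) - (-5)(-3) = -10. (Direct check: I - K =
[[3, 3, 2],
 [0, 7, 9],
 [2, -1, -3]]
has determinant -10.) The finite-dimensional Fredholm alternative says: either (I - K) is invertible, or ker(I - K) ≠ {0} and then range(I - K) = ker((I - K)^*)^⊥, with dim ker(I - K) = dim ker((I - K)^*). Since det(I - K) ≠ 0, 1 is not an eigenvalue of K and ker(I - K) = {0}, so we are in the first case: for every y there is a unique x = (I - K)^(-1) y. (Explicitly, by the Woodbury identity, (I - U V^T)^(-1) = I + U (I_2 - G)^(-1) V^T.)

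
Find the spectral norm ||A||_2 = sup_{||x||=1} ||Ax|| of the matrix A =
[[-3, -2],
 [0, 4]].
||A||_2 = sqrt((29 + sqrt(265))/2) ≈ 4.7581 (= sqrt(largest eigenvalue of A^T A))

||A||_2 = sigma_max(A) = sqrt(lambda_max(A^T A)). Form the symmetric matrix M = A^T A =
[[9, 6],
 [6, 20]].
Its characteristic polynomial (trace, determinant of M give the coefficients) is
  p(λ) = det(λ I - M) = λ^2 - 29λ + 144.
For λ^2 - 29λ + 144 the discriminant is 265. It is nonnegative but not a perfect square, so the roots are real and irrational: λ = (29 ± sqrt(265))/2 ≈ 22.6394, 6.3606.
So the eigenvalues of A^T A are ≈ 6.3606, 22.6394 (all ≥ 0, as they must be for A^T A). The largest is λ_max = (29 + sqrt(265))/2 ≈ 22.6394, hence ||A||_2 = sqrt(λ_max) = sqrt((29 + sqrt(265))/2) ≈ 4.7581.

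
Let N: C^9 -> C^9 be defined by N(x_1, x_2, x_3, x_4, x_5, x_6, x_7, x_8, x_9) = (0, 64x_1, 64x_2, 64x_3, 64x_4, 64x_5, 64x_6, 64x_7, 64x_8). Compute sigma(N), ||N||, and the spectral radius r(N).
sigma(N) = {0}; ||N|| = 64; r(N) = 0. (N is nilpotent with N^9 = 0.)

On C^9, N is a strictly lower-triangular matrix with 64 on the subdiagonal and zeros elsewhere, so its characteristic polynomial is lambda^9 and every eigenvalue is 0: sigma(N) = {0}. For the operator norm, N e_i = 64e_{i+1} for i = 1, ..., 8 and N e_9 = 0, so the singular values of N are 64 (with multiplicity 8) and 0; hence ||N|| = 64. The spectral radius r(N) = max|lambda| = 0. Note ||N|| > r(N) — characteristic of non-normal nilpotent operators. Indeed N^9 = 0.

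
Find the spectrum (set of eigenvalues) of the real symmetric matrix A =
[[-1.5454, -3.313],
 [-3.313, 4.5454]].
sigma(A) ≈ {-3, 6}

A is real symmetric, so its spectrum consists of real eigenvalues. Expanding the characteristic polynomial of the displayed matrix gives
  det(λ I - A) = p(λ) = λ^2 + (-3)λ + (-18).
Solving p(λ) = 0 yields eigenvalues ≈ -3, 6. (A is shown rounded to 4 decimals, so these recover the underlying integer eigenvalues to within that precision.)
Verification: the trace of A = 3 equals the sum of eigenvalues 3, and det(A) ≈ -18.0004 matches the eigenvalue product -18.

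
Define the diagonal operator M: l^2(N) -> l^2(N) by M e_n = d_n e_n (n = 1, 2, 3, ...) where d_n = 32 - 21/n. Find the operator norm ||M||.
||M|| = 32

For a diagonal operator on l^2 with entries d_n, ||M|| = sup_n |d_n|. Here d_1 = 11, d_2 = 43/2, ..., and d_n = 32 - 21/n increases monotonically toward 32. All terms lie in [11, 32), so |d_n| = d_n and the supremum is the limit 32, which is not attained by any individual d_n. Hence ||M|| = 32.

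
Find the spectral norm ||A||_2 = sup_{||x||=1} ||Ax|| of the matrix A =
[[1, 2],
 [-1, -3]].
||A||_2 = sqrt((15 + sqrt(221))/2) ≈ 3.8643 (= sqrt(largest eigenvalue of A^T A))

||A||_2 = sigma_max(A) = sqrt(lambda_max(A^T A)). Form the symmetric matrix M = A^T A =
[[2, 5],
 [5, 13]].
Its characteristic polynomial (trace, determinant of M give the coefficients) is
  p(λ) = det(λ I - M) = λ^2 - 15λ + 1.
For λ^2 - 15λ + 1 the discriminant is 221. It is nonnegative but not a perfect square, so the roots are real and irrational: λ = (15 ± sqrt(221))/2 ≈ 14.933, 0.067.
So the eigenvalues of A^T A are ≈ 0.067, 14.933 (all ≥ 0, as they must be for A^T A). The largest is λ_max = (15 + sqrt(221))/2 ≈ 14.933, hence ||A||_2 = sqrt(λ_max) = sqrt((15 + sqrt(221))/2) ≈ 3.8643.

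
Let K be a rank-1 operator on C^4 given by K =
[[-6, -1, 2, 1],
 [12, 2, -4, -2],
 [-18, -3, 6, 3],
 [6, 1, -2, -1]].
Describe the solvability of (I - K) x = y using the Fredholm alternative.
(I - K) is singular (det(I - K) = 0, i.e. 1 ∈ sigma(K)). (I - K) x = y is solvable iff y ⊥ ker((I - K)^*) = span{(-6, -1, 2, 1)}, i.e. iff -6y_1 - y_2 + 2y_3 + y_4 = 0. When solvable, the solutions are x = y + c·(1, -2, 3, -1), c arbitrary (ker(I - K) = span{(1, -2, 3, -1)}, dimension 1).

K has rank 1, so it is an outer product K = u v^T: every row of K is a multiple of one row vector. Reading off the entries, u = (1, -2, 3, -1) and v = (-6, -1, 2, 1) (row i of K equals u_i·v^T). A rank-one matrix u v^T satisfies K u = u (v·u) and kills the (3)-dimensional subspace v^⊥, so its characteristic polynomial is lambda^3 (lambda - v·u) with v·u = tr K = 1. Hence the eigenvalues of I - K are 1 (multiplicity 3) and 1 - (1) = 0, so det(I - K) = 0. (Direct check: I - K =
[[7, 1, -2, -1],
 [-12, -1, 4, 2],
 [18, 3, -5, -3],
 [-6, -1, 2, 2]]
has determinant 0.) So 1 is an eigenvalue of K and (I - K) is not invertible. The finite-dimensional Fredholm alternative says: either (I - K) is invertible, or ker(I - K) ≠ {0} and then range(I - K) = ker((I - K)^*)^⊥, with dim ker(I - K) = dim ker((I - K)^*). We are in the second case, so we need both kernels. Kernel of I - K: (I - K) u = u - u (v·u) = u - u = 0, so ker(I - K) = span{u} = span{(1, -2, 3, -1)} (it is exactly 1-dimensional because rank(I - K) = 3). Kernel of the adjoint: K is real, so (I - K)^* = I - K^T = I - v u^T, and (I - v u^T) v = v - v (u·v) = 0; hence ker((I - K)^*) = span{v} = span{(-6, -1, 2, 1)}. Therefore (I - K) x = y is solvable iff <y, v> = 0, i.e. iff -6y_1 - y_2 + 2y_3 + y_4 = 0. When this holds, K y = u (v·y) = 0, so (I - K) y = y and x = y is a particular solution; the full solution set is the line x = y + c·u = y + c·(1, -2, 3, -1), c ∈ C.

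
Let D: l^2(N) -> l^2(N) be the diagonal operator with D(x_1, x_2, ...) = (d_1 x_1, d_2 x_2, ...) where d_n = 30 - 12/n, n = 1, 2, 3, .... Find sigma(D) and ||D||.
sigma(D) = {30 - 12/n : n ≥ 1} ∪ {30}; ||D|| = 30

A bounded diagonal operator on l^2 with diagonal entries d_n has spectrum equal to the closure of {d_n : n ≥ 1}: every d_n is an eigenvalue (with eigenvector e_n), so {d_n} ⊂ sigma(D); the spectrum is closed, so its closure is too; and for lambda not in the closure, (D - lambda I) has bounded inverse (the diagonal entries 1/(d_n - lambda) are bounded). For our sequence d_n = 30 - 12/n, n = 1, 2, 3, ...:
  - {d_n} = {30 - 12/n : n ≥ 1}; the only limit point is 30
  - closure = {30 - 12/n : n ≥ 1} ∪ {30}
For the norm: a diagonal operator has ||D|| = sup_n |d_n|. Here d_n = 30 - 12/n increases monotonically from d_1 = 18 toward 30, with all terms in [18, 30); so sup_n |d_n| = 30 (the supremum is the limit, not attained). So ||D|| = 30.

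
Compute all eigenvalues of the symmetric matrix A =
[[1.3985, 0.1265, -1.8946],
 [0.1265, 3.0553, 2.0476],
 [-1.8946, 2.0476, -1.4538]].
sigma(A) ≈ {-3, 2, 4}

A is real symmetric, so its spectrum consists of real eigenvalues. Expanding the characteristic polynomial of the displayed matrix gives
  det(λ I - A) = p(λ) = λ^3 + (-3)λ^2 + (-10)λ + (24).
Solving p(λ) = 0 yields eigenvalues ≈ -3, 2, 4. (A is shown rounded to 4 decimals, so these recover the underlying integer eigenvalues to within that precision.)
Verification: the trace of A = 3 equals the sum of eigenvalues 3, and det(A) ≈ -24.0005 matches the eigenvalue product -24.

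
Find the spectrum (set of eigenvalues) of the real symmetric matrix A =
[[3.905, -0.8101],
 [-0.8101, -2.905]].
sigma(A) ≈ {-3, 4}

A is real symmetric, so its spectrum consists of real eigenvalues. Expanding the characteristic polynomial of the displayed matrix gives
  det(λ I - A) = p(λ) = λ^2 + (-1)λ + (-12).
Solving p(λ) = 0 yields eigenvalues ≈ -3, 4. (A is shown rounded to 4 decimals, so these recover the underlying integer eigenvalues to within that precision.)
Verification: the trace of A = 1 equals the sum of eigenvalues 1, and det(A) ≈ -12.0003 matches the eigenvalue product -12.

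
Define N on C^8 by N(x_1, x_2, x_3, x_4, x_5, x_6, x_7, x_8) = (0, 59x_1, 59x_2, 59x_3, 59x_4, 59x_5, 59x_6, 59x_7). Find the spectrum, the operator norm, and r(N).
sigma(N) = {0}; ||N|| = 59; r(N) = 0. (N is nilpotent with N^8 = 0.)

On C^8, N is a strictly lower-triangular matrix with 59 on the subdiagonal and zeros elsewhere, so its characteristic polynomial is lambda^8 and every eigenvalue is 0: sigma(N) = {0}. For the operator norm, N e_i = 59e_{i+1} for i = 1, ..., 7 and N e_8 = 0, so the singular values of N are 59 (with multiplicity 7) and 0; hence ||N|| = 59. The spectral radius r(N) = max|lambda| = 0. Note ||N|| > r(N) — characteristic of non-normal nilpotent operators. Indeed N^8 = 0.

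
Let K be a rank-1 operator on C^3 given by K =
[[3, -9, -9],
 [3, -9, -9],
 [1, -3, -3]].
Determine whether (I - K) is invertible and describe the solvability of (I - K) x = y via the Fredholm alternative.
(I - K) is invertible (det(I - K) = 10 ≠ 0), so for every y in C^3 the equation (I - K) x = y has a unique solution.

K has rank 1, so it is an outer product K = u v^T: every row of K is a multiple of one row vector. Reading off the entries, u = (3, 3, 1) and v = (1, -3, -3) (row i of K equals u_i·v^T). A rank-one matrix u v^T satisfies K u = u (v·u) and kills the (2)-dimensional subspace v^⊥, so its characteristic polynomial is lambda^2 (lambda - v·u) with v·u = tr K = -9. Hence the eigenvalues of I - K are 1 (multiplicity 2) and 1 - (-9) = 10, so det(I - K) = 10. (Direct check: I - K =
[[-2, 9, 9],
 [-3, 10, 9],
 [-1, 3, 4]]
has determinant 10.) The finite-dimensional Fredholm alternative says: either (I - K) is invertible, or ker(I - K) ≠ {0} and then range(I - K) = ker((I - K)^*)^⊥, with dim ker(I - K) = dim ker((I - K)^*). Since det(I - K) ≠ 0, 1 is not an eigenvalue of K and ker(I - K) = {0}, so we are in the first case: for every y there is a unique x = (I - K)^(-1) y. Explicitly, by the Sherman–Morrison formula, (I - u v^T)^(-1) = I + u v^T/(1 - v·u), i.e. (I - K)^(-1) = I + K/(10).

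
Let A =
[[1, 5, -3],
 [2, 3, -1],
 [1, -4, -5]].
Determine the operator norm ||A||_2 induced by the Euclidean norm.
||A||_2 ≈ 7.1485 (= sqrt(largest eigenvalue of A^T A))

||A||_2 = sigma_max(A) = sqrt(lambda_max(A^T A)). Form the symmetric matrix M = A^T A =
[[6, 7, -10],
 [7, 50, 2],
 [-10, 2, 35]].
Its characteristic polynomial (trace, sum of principal 2x2 minors, determinant of M give the coefficients) is
  p(λ) = det(λ I - M) = λ^3 - 91λ^2 + 2107λ - 3481.
No integer candidate from the rational root theorem (±divisors of 3481) is a root, so the roots are irrational. The cubic discriminant is Δ = 541366592 > 0, so there are three distinct real roots. p(1) = -1464 and p(2) = 377 have opposite signs, so a root lies in (1, 2); Newton's method refines it to λ ≈ 1.7874. p(38) = 53 and p(39) = -400 have opposite signs, so a root lies in (38, 39); Newton's method refines it to λ ≈ 38.1117. p(51) = -64 and p(52) = 627 have opposite signs, so a root lies in (51, 52); Newton's method refines it to λ ≈ 51.1009. Check (Vieta): the three roots sum to 91, matching tr M = 91.
So the eigenvalues of A^T A are ≈ 1.7874, 38.1117, 51.1009 (all ≥ 0, as they must be for A^T A). The largest is λ_max ≈ 51.1009, hence ||A||_2 = sqrt(λ_max) ≈ 7.1485.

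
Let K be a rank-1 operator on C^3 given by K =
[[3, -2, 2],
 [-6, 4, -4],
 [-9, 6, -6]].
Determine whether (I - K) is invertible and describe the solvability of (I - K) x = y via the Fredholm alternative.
(I - K) is singular (det(I - K) = 0, i.e. 1 ∈ sigma(K)). (I - K) x = y is solvable iff y ⊥ ker((I - K)^*) = span{(3, -2, 2)}, i.e. iff 3y_1 - 2y_2 + 2y_3 = 0. When solvable, the solutions are x = y + c·(1, -2, -3), c arbitrary (ker(I - K) = span{(1, -2, -3)}, dimension 1).

K has rank 1, so it is an outer product K = u v^T: every row of K is a multiple of one row vector. Reading off the entries, u = (1, -2, -3) and v = (3, -2, 2) (row i of K equals u_i·v^T). A rank-one matrix u v^T satisfies K u = u (v·u) and kills the (2)-dimensional subspace v^⊥, so its characteristic polynomial is lambda^2 (lambda - v·u) with v·u = tr K = 1. Hence the eigenvalues of I - K are 1 (multiplicity 2) and 1 - (1) = 0, so det(I - K) = 0. (Direct check: I - K =
[[-2, 2, -2],
 [6, -3, 4],
 [9, -6, 7]]
has determinant 0.) So 1 is an eigenvalue of K and (I - K) is not invertible. The finite-dimensional Fredholm alternative says: either (I - K) is invertible, or ker(I - K) ≠ {0} and then range(I - K) = ker((I - K)^*)^⊥, with dim ker(I - K) = dim ker((I - K)^*). We are in the second case, so we need both kernels. Kernel of I - K: (I - K) u = u - u (v·u) = u - u = 0, so ker(I - K) = span{u} = span{(1, -2, -3)} (it is exactly 1-dimensional because rank(I - K) = 2). Kernel of the adjoint: K is real, so (I - K)^* = I - K^T = I - v u^T, and (I - v u^T) v = v - v (u·v) = 0; hence ker((I - K)^*) = span{v} = span{(3, -2, 2)}. Therefore (I - K) x = y is solvable iff <y, v> = 0, i.e. iff 3y_1 - 2y_2 + 2y_3 = 0. When this holds, K y = u (v·y) = 0, so (I - K) y = y and x = y is a particular solution; the full solution set is the line x = y + c·u = y + c·(1, -2, -3), c ∈ C.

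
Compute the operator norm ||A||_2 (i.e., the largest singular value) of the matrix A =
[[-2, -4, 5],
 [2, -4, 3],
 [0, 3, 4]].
||A||_2 ≈ 8.1344 (= sqrt(largest eigenvalue of A^T A))

||A||_2 = sigma_max(A) = sqrt(lambda_max(A^T A)). Form the symmetric matrix M = A^T A =
[[8, 0, -4],
 [0, 41, -20],
 [-4, -20, 50]].
Its characteristic polynomial (trace, sum of principal 2x2 minors, determinant of M give the coefficients) is
  p(λ) = det(λ I - M) = λ^3 - 99λ^2 + 2362λ - 12544.
No integer candidate from the rational root theorem (±divisors of 12544) is a root, so the roots are irrational. The cubic discriminant is Δ = 1833927332 > 0, so there are three distinct real roots. p(7) = -518 and p(8) = 528 have opposite signs, so a root lies in (7, 8); Newton's method refines it to λ ≈ 7.477. p(25) = 256 and p(26) = -480 have opposite signs, so a root lies in (25, 26); Newton's method refines it to λ ≈ 25.3549. p(66) = -400 and p(67) = 2062 have opposite signs, so a root lies in (66, 67); Newton's method refines it to λ ≈ 66.1682. Check (Vieta): the three roots sum to 99, matching tr M = 99.
So the eigenvalues of A^T A are ≈ 7.477, 25.3549, 66.1682 (all ≥ 0, as they must be for A^T A). The largest is λ_max ≈ 66.1682, hence ||A||_2 = sqrt(λ_max) ≈ 8.1344.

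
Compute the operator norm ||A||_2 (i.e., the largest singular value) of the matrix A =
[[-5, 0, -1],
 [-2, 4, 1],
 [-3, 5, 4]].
||A||_2 ≈ 8.547 (= sqrt(largest eigenvalue of A^T A))

||A||_2 = sigma_max(A) = sqrt(lambda_max(A^T A)). Form the symmetric matrix M = A^T A =
[[38, -23, -9],
 [-23, 41, 24],
 [-9, 24, 18]].
Its characteristic polynomial (trace, sum of principal 2x2 minors, determinant of M give the coefficients) is
  p(λ) = det(λ I - M) = λ^3 - 97λ^2 + 1794λ - 3249.
No integer candidate from the rational root theorem (±divisors of 3249) is a root, so the roots are irrational. The cubic discriminant is Δ = 5217577929 > 0, so there are three distinct real roots. p(2) = -41 and p(3) = 1287 have opposite signs, so a root lies in (2, 3); Newton's method refines it to λ ≈ 2.029. p(21) = 909 and p(22) = -81 have opposite signs, so a root lies in (21, 22); Newton's method refines it to λ ≈ 21.9206. p(73) = -183 and p(74) = 3559 have opposite signs, so a root lies in (73, 74); Newton's method refines it to λ ≈ 73.0505. Check (Vieta): the three roots sum to 97, matching tr M = 97.
So the eigenvalues of A^T A are ≈ 2.029, 21.9206, 73.0505 (all ≥ 0, as they must be for A^T A). The largest is λ_max ≈ 73.0505, hence ||A||_2 = sqrt(λ_max) ≈ 8.547.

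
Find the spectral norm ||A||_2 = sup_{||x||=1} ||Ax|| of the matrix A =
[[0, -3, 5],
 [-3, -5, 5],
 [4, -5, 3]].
||A||_2 ≈ 10.6781 (= sqrt(largest eigenvalue of A^T A))

||A||_2 = sigma_max(A) = sqrt(lambda_max(A^T A)). Form the symmetric matrix M = A^T A =
[[25, -5, -3],
 [-5, 59, -55],
 [-3, -55, 59]].
Its characteristic polynomial (trace, sum of principal 2x2 minors, determinant of M give the coefficients) is
  p(λ) = det(λ I - M) = λ^3 - 143λ^2 + 3372λ - 7744.
No integer candidate from the rational root theorem (±divisors of 7744) is a root, so the roots are irrational. The cubic discriminant is Δ = 54164094352 > 0, so there are three distinct real roots. p(2) = -1564 and p(3) = 1112 have opposite signs, so a root lies in (2, 3); Newton's method refines it to λ ≈ 2.5721. p(26) = 836 and p(27) = -1264 have opposite signs, so a root lies in (26, 27); Newton's method refines it to λ ≈ 26.4054. p(114) = -220 and p(115) = 9736 have opposite signs, so a root lies in (114, 115); Newton's method refines it to λ ≈ 114.0225. Check (Vieta): the three roots sum to 143, matching tr M = 143.
So the eigenvalues of A^T A are ≈ 2.5721, 26.4054, 114.0225 (all ≥ 0, as they must be for A^T A). The largest is λ_max ≈ 114.0225, hence ||A||_2 = sqrt(λ_max) ≈ 10.6781.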